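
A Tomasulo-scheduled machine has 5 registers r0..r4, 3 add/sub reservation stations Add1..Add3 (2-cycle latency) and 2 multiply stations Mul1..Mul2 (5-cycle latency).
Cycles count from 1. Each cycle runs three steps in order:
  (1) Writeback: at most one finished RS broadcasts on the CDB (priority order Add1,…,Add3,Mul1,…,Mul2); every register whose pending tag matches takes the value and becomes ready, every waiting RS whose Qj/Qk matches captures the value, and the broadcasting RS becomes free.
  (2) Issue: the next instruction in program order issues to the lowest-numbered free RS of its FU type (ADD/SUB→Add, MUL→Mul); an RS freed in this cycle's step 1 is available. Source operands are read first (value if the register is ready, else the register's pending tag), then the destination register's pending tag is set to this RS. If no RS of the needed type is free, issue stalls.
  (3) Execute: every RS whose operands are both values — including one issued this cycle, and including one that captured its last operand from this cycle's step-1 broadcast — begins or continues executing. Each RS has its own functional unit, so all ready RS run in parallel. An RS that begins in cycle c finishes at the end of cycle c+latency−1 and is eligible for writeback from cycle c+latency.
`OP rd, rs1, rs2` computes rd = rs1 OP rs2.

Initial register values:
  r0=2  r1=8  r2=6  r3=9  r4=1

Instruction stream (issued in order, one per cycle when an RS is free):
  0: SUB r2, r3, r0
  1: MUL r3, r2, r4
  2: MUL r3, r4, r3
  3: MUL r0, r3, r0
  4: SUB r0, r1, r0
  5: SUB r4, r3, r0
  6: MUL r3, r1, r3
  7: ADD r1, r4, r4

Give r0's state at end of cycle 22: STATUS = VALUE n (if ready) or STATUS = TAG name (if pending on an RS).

STATUS = VALUE -6

c1: issue SUB r2<-Add1 | r0:2,r1:8,r2:Add1,r3:9,r4:1
c2: issue MUL r3<-Mul1 | r0:2,r1:8,r2:Add1,r3:Mul1,r4:1
c3: CDB Add1=7; issue MUL r3<-Mul2 | r0:2,r1:8,r2:7,r3:Mul2,r4:1
c4: stall | r0:2,r1:8,r2:7,r3:Mul2,r4:1
c5: stall | r0:2,r1:8,r2:7,r3:Mul2,r4:1
c6: stall | r0:2,r1:8,r2:7,r3:Mul2,r4:1
c7: stall | r0:2,r1:8,r2:7,r3:Mul2,r4:1
c8: CDB Mul1=7; issue MUL r0<-Mul1 | r0:Mul1,r1:8,r2:7,r3:Mul2,r4:1
c9: issue SUB r0<-Add1 | r0:Add1,r1:8,r2:7,r3:Mul2,r4:1
c10: issue SUB r4<-Add2 | r0:Add1,r1:8,r2:7,r3:Mul2,r4:Add2
c11: stall | r0:Add1,r1:8,r2:7,r3:Mul2,r4:Add2
c12: stall | r0:Add1,r1:8,r2:7,r3:Mul2,r4:Add2
c13: CDB Mul2=7; issue MUL r3<-Mul2 | r0:Add1,r1:8,r2:7,r3:Mul2,r4:Add2
c14: issue ADD r1<-Add3 | r0:Add1,r1:Add3,r2:7,r3:Mul2,r4:Add2
c15: - | r0:Add1,r1:Add3,r2:7,r3:Mul2,r4:Add2
c16: - | r0:Add1,r1:Add3,r2:7,r3:Mul2,r4:Add2
c17: - | r0:Add1,r1:Add3,r2:7,r3:Mul2,r4:Add2
c18: CDB Mul1=14 | r0:Add1,r1:Add3,r2:7,r3:Mul2,r4:Add2
c19: CDB Mul2=56 | r0:Add1,r1:Add3,r2:7,r3:56,r4:Add2
c20: CDB Add1=-6 | r0:-6,r1:Add3,r2:7,r3:56,r4:Add2
c21: - | r0:-6,r1:Add3,r2:7,r3:56,r4:Add2
c22: CDB Add2=13 | r0:-6,r1:Add3,r2:7,r3:56,r4:13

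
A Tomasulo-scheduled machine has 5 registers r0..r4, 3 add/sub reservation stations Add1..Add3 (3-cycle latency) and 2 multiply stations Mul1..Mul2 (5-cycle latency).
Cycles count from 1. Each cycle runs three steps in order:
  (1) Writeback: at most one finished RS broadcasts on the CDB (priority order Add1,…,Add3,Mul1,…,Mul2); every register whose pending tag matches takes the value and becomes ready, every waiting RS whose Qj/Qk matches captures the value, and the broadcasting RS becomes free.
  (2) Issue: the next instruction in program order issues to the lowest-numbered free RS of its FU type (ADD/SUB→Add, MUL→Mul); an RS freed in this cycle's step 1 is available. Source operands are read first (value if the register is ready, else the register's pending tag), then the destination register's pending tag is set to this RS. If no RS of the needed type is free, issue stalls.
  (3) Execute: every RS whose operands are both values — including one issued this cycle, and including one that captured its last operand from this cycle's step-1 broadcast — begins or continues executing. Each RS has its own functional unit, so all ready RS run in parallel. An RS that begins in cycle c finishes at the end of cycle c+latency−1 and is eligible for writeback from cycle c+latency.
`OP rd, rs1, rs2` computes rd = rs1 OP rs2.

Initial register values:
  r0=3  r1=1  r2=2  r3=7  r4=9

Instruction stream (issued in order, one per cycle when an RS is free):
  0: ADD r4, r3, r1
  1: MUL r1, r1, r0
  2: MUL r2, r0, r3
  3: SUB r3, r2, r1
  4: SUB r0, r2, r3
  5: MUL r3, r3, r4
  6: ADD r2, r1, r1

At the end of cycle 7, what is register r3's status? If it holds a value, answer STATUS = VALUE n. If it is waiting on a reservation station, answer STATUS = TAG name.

STATUS = TAG Mul1

  c1: issue ADD r4<-Add1  regs: r0:3,r1:1,r2:2,r3:7,r4:Add1
  c2: issue MUL r1<-Mul1  regs: r0:3,r1:Mul1,r2:2,r3:7,r4:Add1
  c3: issue MUL r2<-Mul2  regs: r0:3,r1:Mul1,r2:Mul2,r3:7,r4:Add1
  c4: CDB Add1=8; issue SUB r3<-Add1  regs: r0:3,r1:Mul1,r2:Mul2,r3:Add1,r4:8
  c5: issue SUB r0<-Add2  regs: r0:Add2,r1:Mul1,r2:Mul2,r3:Add1,r4:8
  c6: stall  regs: r0:Add2,r1:Mul1,r2:Mul2,r3:Add1,r4:8
  c7: CDB Mul1=3; issue MUL r3<-Mul1  regs: r0:Add2,r1:3,r2:Mul2,r3:Mul1,r4:8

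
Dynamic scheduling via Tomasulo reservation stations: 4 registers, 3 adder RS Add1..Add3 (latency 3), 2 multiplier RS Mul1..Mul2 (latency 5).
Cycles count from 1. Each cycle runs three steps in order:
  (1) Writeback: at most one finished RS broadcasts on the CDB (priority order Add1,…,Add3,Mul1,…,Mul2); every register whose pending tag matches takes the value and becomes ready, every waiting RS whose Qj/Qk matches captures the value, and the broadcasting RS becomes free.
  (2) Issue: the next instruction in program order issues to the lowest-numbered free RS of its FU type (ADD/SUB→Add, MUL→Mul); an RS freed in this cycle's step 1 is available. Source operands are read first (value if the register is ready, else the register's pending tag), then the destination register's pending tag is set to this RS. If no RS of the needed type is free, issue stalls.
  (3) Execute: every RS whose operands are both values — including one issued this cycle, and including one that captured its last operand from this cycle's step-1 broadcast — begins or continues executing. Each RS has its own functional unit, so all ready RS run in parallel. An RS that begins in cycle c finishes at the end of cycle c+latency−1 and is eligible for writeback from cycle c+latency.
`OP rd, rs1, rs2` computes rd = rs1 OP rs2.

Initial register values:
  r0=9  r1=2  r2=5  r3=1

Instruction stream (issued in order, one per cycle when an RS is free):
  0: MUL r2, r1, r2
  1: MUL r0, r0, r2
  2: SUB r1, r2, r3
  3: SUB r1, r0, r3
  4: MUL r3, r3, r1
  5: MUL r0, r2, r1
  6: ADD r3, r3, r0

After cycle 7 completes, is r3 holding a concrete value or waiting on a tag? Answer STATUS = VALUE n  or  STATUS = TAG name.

STATUS = TAG Mul1

  c1: issue MUL r2<-Mul1  regs: r0:9,r1:2,r2:Mul1,r3:1
  c2: issue MUL r0<-Mul2  regs: r0:Mul2,r1:2,r2:Mul1,r3:1
  c3: issue SUB r1<-Add1  regs: r0:Mul2,r1:Add1,r2:Mul1,r3:1
  c4: issue SUB r1<-Add2  regs: r0:Mul2,r1:Add2,r2:Mul1,r3:1
  c5: stall  regs: r0:Mul2,r1:Add2,r2:Mul1,r3:1
  c6: CDB Mul1=10; issue MUL r3<-Mul1  regs: r0:Mul2,r1:Add2,r2:10,r3:Mul1
  c7: stall  regs: r0:Mul2,r1:Add2,r2:10,r3:Mul1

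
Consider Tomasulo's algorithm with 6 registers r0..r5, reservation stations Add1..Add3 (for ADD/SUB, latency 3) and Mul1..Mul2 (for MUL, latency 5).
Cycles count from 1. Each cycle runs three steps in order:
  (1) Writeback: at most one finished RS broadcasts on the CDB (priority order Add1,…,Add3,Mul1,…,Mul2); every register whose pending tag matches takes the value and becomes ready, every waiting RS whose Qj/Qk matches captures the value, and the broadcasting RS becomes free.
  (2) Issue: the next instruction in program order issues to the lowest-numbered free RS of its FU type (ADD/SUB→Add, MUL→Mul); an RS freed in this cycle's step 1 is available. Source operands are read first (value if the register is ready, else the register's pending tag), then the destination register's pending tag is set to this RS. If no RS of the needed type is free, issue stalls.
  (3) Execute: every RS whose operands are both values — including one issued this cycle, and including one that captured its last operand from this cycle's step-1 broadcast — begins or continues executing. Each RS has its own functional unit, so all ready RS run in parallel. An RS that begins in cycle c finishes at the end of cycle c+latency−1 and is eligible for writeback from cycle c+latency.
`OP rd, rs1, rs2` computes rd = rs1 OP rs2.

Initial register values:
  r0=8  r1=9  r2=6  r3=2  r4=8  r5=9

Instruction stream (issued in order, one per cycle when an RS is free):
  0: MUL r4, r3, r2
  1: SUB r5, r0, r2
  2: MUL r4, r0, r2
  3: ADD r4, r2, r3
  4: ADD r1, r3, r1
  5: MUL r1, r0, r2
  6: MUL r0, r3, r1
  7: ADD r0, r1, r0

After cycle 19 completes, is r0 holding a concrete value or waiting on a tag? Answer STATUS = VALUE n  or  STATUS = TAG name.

cycle 1: issue MUL r4<-Mul1 // r0:8,r1:9,r2:6,r3:2,r4:Mul1,r5:9
cycle 2: issue SUB r5<-Add1 // r0:8,r1:9,r2:6,r3:2,r4:Mul1,r5:Add1
cycle 3: issue MUL r4<-Mul2 // r0:8,r1:9,r2:6,r3:2,r4:Mul2,r5:Add1
cycle 4: issue ADD r4<-Add2 // r0:8,r1:9,r2:6,r3:2,r4:Add2,r5:Add1
cycle 5: CDB Add1=2; issue ADD r1<-Add1 // r0:8,r1:Add1,r2:6,r3:2,r4:Add2,r5:2
cycle 6: CDB Mul1=12; issue MUL r1<-Mul1 // r0:8,r1:Mul1,r2:6,r3:2,r4:Add2,r5:2
cycle 7: CDB Add2=8; stall // r0:8,r1:Mul1,r2:6,r3:2,r4:8,r5:2
cycle 8: CDB Add1=11; stall // r0:8,r1:Mul1,r2:6,r3:2,r4:8,r5:2
cycle 9: CDB Mul2=48; issue MUL r0<-Mul2 // r0:Mul2,r1:Mul1,r2:6,r3:2,r4:8,r5:2
cycle 10: issue ADD r0<-Add1 // r0:Add1,r1:Mul1,r2:6,r3:2,r4:8,r5:2
cycle 11: CDB Mul1=48 // r0:Add1,r1:48,r2:6,r3:2,r4:8,r5:2
cycle 12: - // r0:Add1,r1:48,r2:6,r3:2,r4:8,r5:2
cycle 13: - // r0:Add1,r1:48,r2:6,r3:2,r4:8,r5:2
cycle 14: - // r0:Add1,r1:48,r2:6,r3:2,r4:8,r5:2
cycle 15: - // r0:Add1,r1:48,r2:6,r3:2,r4:8,r5:2
cycle 16: CDB Mul2=96 // r0:Add1,r1:48,r2:6,r3:2,r4:8,r5:2
cycle 17: - // r0:Add1,r1:48,r2:6,r3:2,r4:8,r5:2
cycle 18: - // r0:Add1,r1:48,r2:6,r3:2,r4:8,r5:2
cycle 19: CDB Add1=144 // r0:144,r1:48,r2:6,r3:2,r4:8,r5:2

STATUS = VALUE 144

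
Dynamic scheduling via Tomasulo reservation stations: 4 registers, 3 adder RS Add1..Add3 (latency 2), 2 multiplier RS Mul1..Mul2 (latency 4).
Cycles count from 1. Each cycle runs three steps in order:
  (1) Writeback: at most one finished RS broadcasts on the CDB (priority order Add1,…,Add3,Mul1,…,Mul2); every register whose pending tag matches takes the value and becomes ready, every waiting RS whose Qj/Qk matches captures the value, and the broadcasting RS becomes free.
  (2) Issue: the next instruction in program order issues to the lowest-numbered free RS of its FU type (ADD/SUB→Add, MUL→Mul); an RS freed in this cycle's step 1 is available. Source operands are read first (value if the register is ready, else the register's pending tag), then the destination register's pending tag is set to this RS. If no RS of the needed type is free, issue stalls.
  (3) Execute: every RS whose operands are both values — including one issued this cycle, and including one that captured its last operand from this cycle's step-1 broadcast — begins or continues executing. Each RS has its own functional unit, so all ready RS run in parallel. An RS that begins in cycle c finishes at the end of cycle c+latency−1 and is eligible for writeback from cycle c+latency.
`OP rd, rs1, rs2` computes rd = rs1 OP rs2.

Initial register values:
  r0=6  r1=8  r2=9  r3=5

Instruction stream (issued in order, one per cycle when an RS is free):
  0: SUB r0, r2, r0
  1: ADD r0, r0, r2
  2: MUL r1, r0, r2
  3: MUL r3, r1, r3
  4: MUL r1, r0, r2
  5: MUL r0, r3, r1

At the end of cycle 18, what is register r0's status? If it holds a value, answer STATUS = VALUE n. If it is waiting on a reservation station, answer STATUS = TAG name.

STATUS = VALUE 58320

c1: issue SUB r0<-Add1 | r0:Add1,r1:8,r2:9,r3:5
c2: issue ADD r0<-Add2 | r0:Add2,r1:8,r2:9,r3:5
c3: CDB Add1=3; issue MUL r1<-Mul1 | r0:Add2,r1:Mul1,r2:9,r3:5
c4: issue MUL r3<-Mul2 | r0:Add2,r1:Mul1,r2:9,r3:Mul2
c5: CDB Add2=12; stall | r0:12,r1:Mul1,r2:9,r3:Mul2
c6: stall | r0:12,r1:Mul1,r2:9,r3:Mul2
c7: stall | r0:12,r1:Mul1,r2:9,r3:Mul2
c8: stall | r0:12,r1:Mul1,r2:9,r3:Mul2
c9: CDB Mul1=108; issue MUL r1<-Mul1 | r0:12,r1:Mul1,r2:9,r3:Mul2
c10: stall | r0:12,r1:Mul1,r2:9,r3:Mul2
c11: stall | r0:12,r1:Mul1,r2:9,r3:Mul2
c12: stall | r0:12,r1:Mul1,r2:9,r3:Mul2
c13: CDB Mul1=108; issue MUL r0<-Mul1 | r0:Mul1,r1:108,r2:9,r3:Mul2
c14: CDB Mul2=540 | r0:Mul1,r1:108,r2:9,r3:540
c15: - | r0:Mul1,r1:108,r2:9,r3:540
c16: - | r0:Mul1,r1:108,r2:9,r3:540
c17: - | r0:Mul1,r1:108,r2:9,r3:540
c18: CDB Mul1=58320 | r0:58320,r1:108,r2:9,r3:540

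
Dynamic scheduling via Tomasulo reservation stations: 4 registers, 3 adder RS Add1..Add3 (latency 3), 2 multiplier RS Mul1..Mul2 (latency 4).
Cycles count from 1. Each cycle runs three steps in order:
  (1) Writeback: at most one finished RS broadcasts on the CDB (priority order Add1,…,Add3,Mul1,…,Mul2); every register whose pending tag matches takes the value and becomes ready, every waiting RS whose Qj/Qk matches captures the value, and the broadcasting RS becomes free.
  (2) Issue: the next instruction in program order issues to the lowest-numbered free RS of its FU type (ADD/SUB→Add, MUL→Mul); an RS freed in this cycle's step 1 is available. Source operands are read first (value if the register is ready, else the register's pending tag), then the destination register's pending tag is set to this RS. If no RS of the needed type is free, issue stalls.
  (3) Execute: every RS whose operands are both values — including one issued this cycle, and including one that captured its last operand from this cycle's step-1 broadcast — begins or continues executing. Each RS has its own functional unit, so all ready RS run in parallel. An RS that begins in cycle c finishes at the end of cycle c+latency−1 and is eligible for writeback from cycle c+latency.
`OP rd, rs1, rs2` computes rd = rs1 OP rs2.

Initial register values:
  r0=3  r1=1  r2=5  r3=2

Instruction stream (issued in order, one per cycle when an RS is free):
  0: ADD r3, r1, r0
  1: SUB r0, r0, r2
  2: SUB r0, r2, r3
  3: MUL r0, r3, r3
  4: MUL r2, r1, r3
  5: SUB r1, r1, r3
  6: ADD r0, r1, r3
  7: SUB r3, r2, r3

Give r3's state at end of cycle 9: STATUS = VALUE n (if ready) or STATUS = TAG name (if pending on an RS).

STATUS = TAG Add3

c1: issue ADD r3<-Add1 | r0:3,r1:1,r2:5,r3:Add1
c2: issue SUB r0<-Add2 | r0:Add2,r1:1,r2:5,r3:Add1
c3: issue SUB r0<-Add3 | r0:Add3,r1:1,r2:5,r3:Add1
c4: CDB Add1=4; issue MUL r0<-Mul1 | r0:Mul1,r1:1,r2:5,r3:4
c5: CDB Add2=-2; issue MUL r2<-Mul2 | r0:Mul1,r1:1,r2:Mul2,r3:4
c6: issue SUB r1<-Add1 | r0:Mul1,r1:Add1,r2:Mul2,r3:4
c7: CDB Add3=1; issue ADD r0<-Add2 | r0:Add2,r1:Add1,r2:Mul2,r3:4
c8: CDB Mul1=16; issue SUB r3<-Add3 | r0:Add2,r1:Add1,r2:Mul2,r3:Add3
c9: CDB Add1=-3 | r0:Add2,r1:-3,r2:Mul2,r3:Add3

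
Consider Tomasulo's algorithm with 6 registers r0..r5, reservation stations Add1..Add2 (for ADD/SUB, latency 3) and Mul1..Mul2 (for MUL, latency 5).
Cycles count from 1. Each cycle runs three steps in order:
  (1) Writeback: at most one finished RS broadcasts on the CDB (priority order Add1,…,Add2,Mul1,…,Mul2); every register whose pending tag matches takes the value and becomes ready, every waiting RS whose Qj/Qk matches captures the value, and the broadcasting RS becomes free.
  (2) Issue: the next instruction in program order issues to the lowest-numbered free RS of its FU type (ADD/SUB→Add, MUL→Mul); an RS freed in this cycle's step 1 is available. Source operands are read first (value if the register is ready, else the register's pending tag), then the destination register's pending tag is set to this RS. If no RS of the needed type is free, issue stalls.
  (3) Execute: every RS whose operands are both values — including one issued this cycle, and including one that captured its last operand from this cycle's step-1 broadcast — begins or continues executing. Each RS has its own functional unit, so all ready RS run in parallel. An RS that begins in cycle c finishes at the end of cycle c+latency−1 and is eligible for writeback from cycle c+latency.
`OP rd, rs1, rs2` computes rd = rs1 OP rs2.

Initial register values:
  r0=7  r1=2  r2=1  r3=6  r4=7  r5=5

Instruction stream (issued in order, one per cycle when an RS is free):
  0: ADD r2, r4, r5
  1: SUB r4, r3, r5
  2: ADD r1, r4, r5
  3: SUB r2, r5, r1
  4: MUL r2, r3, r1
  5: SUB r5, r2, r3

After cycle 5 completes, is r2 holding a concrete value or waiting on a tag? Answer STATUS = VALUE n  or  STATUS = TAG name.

cycle 1: issue ADD r2<-Add1 // r0:7,r1:2,r2:Add1,r3:6,r4:7,r5:5
cycle 2: issue SUB r4<-Add2 // r0:7,r1:2,r2:Add1,r3:6,r4:Add2,r5:5
cycle 3: stall // r0:7,r1:2,r2:Add1,r3:6,r4:Add2,r5:5
cycle 4: CDB Add1=12; issue ADD r1<-Add1 // r0:7,r1:Add1,r2:12,r3:6,r4:Add2,r5:5
cycle 5: CDB Add2=1; issue SUB r2<-Add2 // r0:7,r1:Add1,r2:Add2,r3:6,r4:1,r5:5

STATUS = TAG Add2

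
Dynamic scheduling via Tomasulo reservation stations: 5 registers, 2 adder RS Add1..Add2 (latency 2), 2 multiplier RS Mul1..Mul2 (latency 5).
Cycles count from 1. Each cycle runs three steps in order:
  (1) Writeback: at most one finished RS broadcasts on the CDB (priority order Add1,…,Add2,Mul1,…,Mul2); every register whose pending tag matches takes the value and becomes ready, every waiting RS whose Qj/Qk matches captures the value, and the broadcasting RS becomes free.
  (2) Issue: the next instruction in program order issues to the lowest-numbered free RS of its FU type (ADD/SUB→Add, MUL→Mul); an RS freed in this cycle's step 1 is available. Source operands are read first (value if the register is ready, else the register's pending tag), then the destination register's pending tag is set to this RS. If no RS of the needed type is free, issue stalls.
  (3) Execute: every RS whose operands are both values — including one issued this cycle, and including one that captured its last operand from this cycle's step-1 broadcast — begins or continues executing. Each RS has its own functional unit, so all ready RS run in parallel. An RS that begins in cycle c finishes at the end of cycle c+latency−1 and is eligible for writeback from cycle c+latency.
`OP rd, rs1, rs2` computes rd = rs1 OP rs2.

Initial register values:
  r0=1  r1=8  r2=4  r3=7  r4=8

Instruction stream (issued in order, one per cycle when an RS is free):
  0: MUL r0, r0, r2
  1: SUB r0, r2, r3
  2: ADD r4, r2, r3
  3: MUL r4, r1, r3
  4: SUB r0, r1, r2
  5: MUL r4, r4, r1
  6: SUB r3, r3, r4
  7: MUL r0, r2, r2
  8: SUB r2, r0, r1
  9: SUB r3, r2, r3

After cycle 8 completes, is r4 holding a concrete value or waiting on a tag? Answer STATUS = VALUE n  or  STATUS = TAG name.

c1: issue MUL r0<-Mul1 | r0:Mul1,r1:8,r2:4,r3:7,r4:8
c2: issue SUB r0<-Add1 | r0:Add1,r1:8,r2:4,r3:7,r4:8
c3: issue ADD r4<-Add2 | r0:Add1,r1:8,r2:4,r3:7,r4:Add2
c4: CDB Add1=-3; issue MUL r4<-Mul2 | r0:-3,r1:8,r2:4,r3:7,r4:Mul2
c5: CDB Add2=11; issue SUB r0<-Add1 | r0:Add1,r1:8,r2:4,r3:7,r4:Mul2
c6: CDB Mul1=4; issue MUL r4<-Mul1 | r0:Add1,r1:8,r2:4,r3:7,r4:Mul1
c7: CDB Add1=4; issue SUB r3<-Add1 | r0:4,r1:8,r2:4,r3:Add1,r4:Mul1
c8: stall | r0:4,r1:8,r2:4,r3:Add1,r4:Mul1

STATUS = TAG Mul1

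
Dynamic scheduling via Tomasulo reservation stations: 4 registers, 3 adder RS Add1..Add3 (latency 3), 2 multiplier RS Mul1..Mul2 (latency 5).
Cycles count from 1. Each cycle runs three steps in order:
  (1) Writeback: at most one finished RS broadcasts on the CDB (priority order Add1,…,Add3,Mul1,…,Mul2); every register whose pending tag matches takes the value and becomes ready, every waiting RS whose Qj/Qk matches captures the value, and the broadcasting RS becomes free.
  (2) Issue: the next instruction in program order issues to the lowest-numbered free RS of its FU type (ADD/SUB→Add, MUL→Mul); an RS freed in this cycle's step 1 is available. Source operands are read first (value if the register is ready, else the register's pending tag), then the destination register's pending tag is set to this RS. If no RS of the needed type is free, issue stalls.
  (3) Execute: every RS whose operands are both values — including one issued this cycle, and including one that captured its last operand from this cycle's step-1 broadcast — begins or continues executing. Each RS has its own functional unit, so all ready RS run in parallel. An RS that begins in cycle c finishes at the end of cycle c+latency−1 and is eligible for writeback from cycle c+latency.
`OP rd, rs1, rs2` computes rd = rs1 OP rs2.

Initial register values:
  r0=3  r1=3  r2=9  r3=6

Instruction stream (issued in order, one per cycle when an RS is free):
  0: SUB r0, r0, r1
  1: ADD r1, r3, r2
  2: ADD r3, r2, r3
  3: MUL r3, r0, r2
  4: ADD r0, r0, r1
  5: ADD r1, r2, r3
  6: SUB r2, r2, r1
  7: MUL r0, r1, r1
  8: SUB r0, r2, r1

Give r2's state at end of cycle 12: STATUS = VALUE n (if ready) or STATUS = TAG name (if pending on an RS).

cycle 1: issue SUB r0<-Add1 // r0:Add1,r1:3,r2:9,r3:6
cycle 2: issue ADD r1<-Add2 // r0:Add1,r1:Add2,r2:9,r3:6
cycle 3: issue ADD r3<-Add3 // r0:Add1,r1:Add2,r2:9,r3:Add3
cycle 4: CDB Add1=0; issue MUL r3<-Mul1 // r0:0,r1:Add2,r2:9,r3:Mul1
cycle 5: CDB Add2=15; issue ADD r0<-Add1 // r0:Add1,r1:15,r2:9,r3:Mul1
cycle 6: CDB Add3=15; issue ADD r1<-Add2 // r0:Add1,r1:Add2,r2:9,r3:Mul1
cycle 7: issue SUB r2<-Add3 // r0:Add1,r1:Add2,r2:Add3,r3:Mul1
cycle 8: CDB Add1=15; issue MUL r0<-Mul2 // r0:Mul2,r1:Add2,r2:Add3,r3:Mul1
cycle 9: CDB Mul1=0; issue SUB r0<-Add1 // r0:Add1,r1:Add2,r2:Add3,r3:0
cycle 10: - // r0:Add1,r1:Add2,r2:Add3,r3:0
cycle 11: - // r0:Add1,r1:Add2,r2:Add3,r3:0
cycle 12: CDB Add2=9 // r0:Add1,r1:9,r2:Add3,r3:0

STATUS = TAG Add3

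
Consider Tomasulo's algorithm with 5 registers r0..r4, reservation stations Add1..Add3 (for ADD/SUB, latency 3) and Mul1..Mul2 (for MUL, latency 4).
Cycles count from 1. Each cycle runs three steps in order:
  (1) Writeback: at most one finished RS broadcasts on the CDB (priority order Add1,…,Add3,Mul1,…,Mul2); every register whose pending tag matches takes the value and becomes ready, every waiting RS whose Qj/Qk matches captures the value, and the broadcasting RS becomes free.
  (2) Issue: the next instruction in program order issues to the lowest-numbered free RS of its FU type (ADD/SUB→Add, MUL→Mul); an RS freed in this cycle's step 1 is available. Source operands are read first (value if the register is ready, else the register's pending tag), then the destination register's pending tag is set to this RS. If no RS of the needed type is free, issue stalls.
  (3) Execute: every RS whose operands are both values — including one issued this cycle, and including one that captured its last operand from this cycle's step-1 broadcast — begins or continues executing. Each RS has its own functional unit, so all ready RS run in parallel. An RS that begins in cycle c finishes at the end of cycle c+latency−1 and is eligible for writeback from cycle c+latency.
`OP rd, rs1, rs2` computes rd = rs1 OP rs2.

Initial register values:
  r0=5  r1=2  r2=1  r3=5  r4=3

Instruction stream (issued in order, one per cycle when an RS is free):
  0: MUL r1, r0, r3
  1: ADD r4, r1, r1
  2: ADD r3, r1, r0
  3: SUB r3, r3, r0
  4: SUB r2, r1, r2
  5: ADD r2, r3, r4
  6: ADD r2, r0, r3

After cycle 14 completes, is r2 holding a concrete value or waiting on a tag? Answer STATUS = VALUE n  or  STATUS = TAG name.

  c1: issue MUL r1<-Mul1  regs: r0:5,r1:Mul1,r2:1,r3:5,r4:3
  c2: issue ADD r4<-Add1  regs: r0:5,r1:Mul1,r2:1,r3:5,r4:Add1
  c3: issue ADD r3<-Add2  regs: r0:5,r1:Mul1,r2:1,r3:Add2,r4:Add1
  c4: issue SUB r3<-Add3  regs: r0:5,r1:Mul1,r2:1,r3:Add3,r4:Add1
  c5: CDB Mul1=25; stall  regs: r0:5,r1:25,r2:1,r3:Add3,r4:Add1
  c6: stall  regs: r0:5,r1:25,r2:1,r3:Add3,r4:Add1
  c7: stall  regs: r0:5,r1:25,r2:1,r3:Add3,r4:Add1
  c8: CDB Add1=50; issue SUB r2<-Add1  regs: r0:5,r1:25,r2:Add1,r3:Add3,r4:50
  c9: CDB Add2=30; issue ADD r2<-Add2  regs: r0:5,r1:25,r2:Add2,r3:Add3,r4:50
  c10: stall  regs: r0:5,r1:25,r2:Add2,r3:Add3,r4:50
  c11: CDB Add1=24; issue ADD r2<-Add1  regs: r0:5,r1:25,r2:Add1,r3:Add3,r4:50
  c12: CDB Add3=25  regs: r0:5,r1:25,r2:Add1,r3:25,r4:50
  c13: -  regs: r0:5,r1:25,r2:Add1,r3:25,r4:50
  c14: -  regs: r0:5,r1:25,r2:Add1,r3:25,r4:50

STATUS = TAG Add1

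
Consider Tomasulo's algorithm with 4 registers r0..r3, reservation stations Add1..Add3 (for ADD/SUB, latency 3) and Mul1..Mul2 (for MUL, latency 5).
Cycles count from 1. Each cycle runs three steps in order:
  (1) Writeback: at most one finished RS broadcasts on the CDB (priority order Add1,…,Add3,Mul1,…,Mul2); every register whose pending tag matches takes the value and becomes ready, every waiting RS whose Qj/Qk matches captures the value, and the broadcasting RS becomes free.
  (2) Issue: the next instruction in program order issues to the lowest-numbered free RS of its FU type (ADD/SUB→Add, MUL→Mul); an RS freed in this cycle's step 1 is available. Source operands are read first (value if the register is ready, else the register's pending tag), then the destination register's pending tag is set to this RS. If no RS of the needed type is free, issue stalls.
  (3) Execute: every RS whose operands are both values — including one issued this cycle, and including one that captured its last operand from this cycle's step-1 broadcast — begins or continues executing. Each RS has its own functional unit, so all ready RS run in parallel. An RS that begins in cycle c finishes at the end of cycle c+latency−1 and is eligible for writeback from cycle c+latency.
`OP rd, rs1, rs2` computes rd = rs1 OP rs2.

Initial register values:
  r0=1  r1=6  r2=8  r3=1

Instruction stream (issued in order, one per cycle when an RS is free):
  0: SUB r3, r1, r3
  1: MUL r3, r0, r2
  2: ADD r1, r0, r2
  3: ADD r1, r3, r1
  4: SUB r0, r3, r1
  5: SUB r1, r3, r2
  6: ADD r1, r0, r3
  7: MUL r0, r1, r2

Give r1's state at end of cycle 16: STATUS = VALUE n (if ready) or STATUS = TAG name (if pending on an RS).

STATUS = VALUE -1

  c1: issue SUB r3<-Add1  regs: r0:1,r1:6,r2:8,r3:Add1
  c2: issue MUL r3<-Mul1  regs: r0:1,r1:6,r2:8,r3:Mul1
  c3: issue ADD r1<-Add2  regs: r0:1,r1:Add2,r2:8,r3:Mul1
  c4: CDB Add1=5; issue ADD r1<-Add1  regs: r0:1,r1:Add1,r2:8,r3:Mul1
  c5: issue SUB r0<-Add3  regs: r0:Add3,r1:Add1,r2:8,r3:Mul1
  c6: CDB Add2=9; issue SUB r1<-Add2  regs: r0:Add3,r1:Add2,r2:8,r3:Mul1
  c7: CDB Mul1=8; stall  regs: r0:Add3,r1:Add2,r2:8,r3:8
  c8: stall  regs: r0:Add3,r1:Add2,r2:8,r3:8
  c9: stall  regs: r0:Add3,r1:Add2,r2:8,r3:8
  c10: CDB Add1=17; issue ADD r1<-Add1  regs: r0:Add3,r1:Add1,r2:8,r3:8
  c11: CDB Add2=0; issue MUL r0<-Mul1  regs: r0:Mul1,r1:Add1,r2:8,r3:8
  c12: -  regs: r0:Mul1,r1:Add1,r2:8,r3:8
  c13: CDB Add3=-9  regs: r0:Mul1,r1:Add1,r2:8,r3:8
  c14: -  regs: r0:Mul1,r1:Add1,r2:8,r3:8
  c15: -  regs: r0:Mul1,r1:Add1,r2:8,r3:8
  c16: CDB Add1=-1  regs: r0:Mul1,r1:-1,r2:8,r3:8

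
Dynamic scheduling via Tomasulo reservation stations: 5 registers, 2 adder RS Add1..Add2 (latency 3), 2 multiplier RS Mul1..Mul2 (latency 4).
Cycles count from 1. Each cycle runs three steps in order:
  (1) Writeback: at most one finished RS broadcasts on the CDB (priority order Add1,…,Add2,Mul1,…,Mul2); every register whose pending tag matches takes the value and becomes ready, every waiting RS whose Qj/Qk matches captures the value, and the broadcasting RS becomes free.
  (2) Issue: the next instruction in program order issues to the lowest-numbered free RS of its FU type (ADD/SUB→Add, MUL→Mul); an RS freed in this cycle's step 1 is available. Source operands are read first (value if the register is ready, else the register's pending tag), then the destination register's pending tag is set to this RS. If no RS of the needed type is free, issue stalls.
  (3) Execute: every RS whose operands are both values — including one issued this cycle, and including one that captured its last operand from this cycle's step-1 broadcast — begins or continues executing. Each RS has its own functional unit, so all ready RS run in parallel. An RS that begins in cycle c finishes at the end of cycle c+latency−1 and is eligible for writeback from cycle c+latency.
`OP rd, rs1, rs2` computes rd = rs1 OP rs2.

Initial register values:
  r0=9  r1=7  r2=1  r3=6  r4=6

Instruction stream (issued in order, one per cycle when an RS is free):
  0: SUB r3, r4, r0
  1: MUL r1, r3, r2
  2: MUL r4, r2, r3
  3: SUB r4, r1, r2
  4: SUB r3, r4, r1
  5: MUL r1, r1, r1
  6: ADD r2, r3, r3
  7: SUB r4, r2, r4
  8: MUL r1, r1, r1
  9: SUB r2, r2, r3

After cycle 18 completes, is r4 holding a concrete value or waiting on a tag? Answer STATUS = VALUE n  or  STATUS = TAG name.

STATUS = TAG Add2

  c1: issue SUB r3<-Add1  regs: r0:9,r1:7,r2:1,r3:Add1,r4:6
  c2: issue MUL r1<-Mul1  regs: r0:9,r1:Mul1,r2:1,r3:Add1,r4:6
  c3: issue MUL r4<-Mul2  regs: r0:9,r1:Mul1,r2:1,r3:Add1,r4:Mul2
  c4: CDB Add1=-3; issue SUB r4<-Add1  regs: r0:9,r1:Mul1,r2:1,r3:-3,r4:Add1
  c5: issue SUB r3<-Add2  regs: r0:9,r1:Mul1,r2:1,r3:Add2,r4:Add1
  c6: stall  regs: r0:9,r1:Mul1,r2:1,r3:Add2,r4:Add1
  c7: stall  regs: r0:9,r1:Mul1,r2:1,r3:Add2,r4:Add1
  c8: CDB Mul1=-3; issue MUL r1<-Mul1  regs: r0:9,r1:Mul1,r2:1,r3:Add2,r4:Add1
  c9: CDB Mul2=-3; stall  regs: r0:9,r1:Mul1,r2:1,r3:Add2,r4:Add1
  c10: stall  regs: r0:9,r1:Mul1,r2:1,r3:Add2,r4:Add1
  c11: CDB Add1=-4; issue ADD r2<-Add1  regs: r0:9,r1:Mul1,r2:Add1,r3:Add2,r4:-4
  c12: CDB Mul1=9; stall  regs: r0:9,r1:9,r2:Add1,r3:Add2,r4:-4
  c13: stall  regs: r0:9,r1:9,r2:Add1,r3:Add2,r4:-4
  c14: CDB Add2=-1; issue SUB r4<-Add2  regs: r0:9,r1:9,r2:Add1,r3:-1,r4:Add2
  c15: issue MUL r1<-Mul1  regs: r0:9,r1:Mul1,r2:Add1,r3:-1,r4:Add2
  c16: stall  regs: r0:9,r1:Mul1,r2:Add1,r3:-1,r4:Add2
  c17: CDB Add1=-2; issue SUB r2<-Add1  regs: r0:9,r1:Mul1,r2:Add1,r3:-1,r4:Add2
  c18: -  regs: r0:9,r1:Mul1,r2:Add1,r3:-1,r4:Add2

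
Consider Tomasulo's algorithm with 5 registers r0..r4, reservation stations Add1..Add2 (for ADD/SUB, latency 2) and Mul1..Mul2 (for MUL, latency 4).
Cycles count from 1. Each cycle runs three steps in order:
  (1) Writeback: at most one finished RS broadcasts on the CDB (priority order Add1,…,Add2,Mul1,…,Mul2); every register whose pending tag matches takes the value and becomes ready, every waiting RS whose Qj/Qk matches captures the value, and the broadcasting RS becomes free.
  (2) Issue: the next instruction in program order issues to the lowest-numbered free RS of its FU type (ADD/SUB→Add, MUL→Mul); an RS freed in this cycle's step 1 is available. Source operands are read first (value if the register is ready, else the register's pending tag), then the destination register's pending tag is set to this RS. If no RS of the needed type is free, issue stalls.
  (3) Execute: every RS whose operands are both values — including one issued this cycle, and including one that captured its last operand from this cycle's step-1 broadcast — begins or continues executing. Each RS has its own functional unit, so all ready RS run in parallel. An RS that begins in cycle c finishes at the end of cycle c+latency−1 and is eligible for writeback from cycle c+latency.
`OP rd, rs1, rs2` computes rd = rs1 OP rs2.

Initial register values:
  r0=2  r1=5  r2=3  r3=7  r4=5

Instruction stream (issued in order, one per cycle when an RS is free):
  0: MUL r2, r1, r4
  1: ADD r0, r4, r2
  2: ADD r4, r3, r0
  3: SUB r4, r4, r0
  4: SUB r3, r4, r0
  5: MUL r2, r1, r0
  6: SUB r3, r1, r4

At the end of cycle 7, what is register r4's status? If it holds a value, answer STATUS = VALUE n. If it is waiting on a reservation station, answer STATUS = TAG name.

STATUS = TAG Add1

c1: issue MUL r2<-Mul1 | r0:2,r1:5,r2:Mul1,r3:7,r4:5
c2: issue ADD r0<-Add1 | r0:Add1,r1:5,r2:Mul1,r3:7,r4:5
c3: issue ADD r4<-Add2 | r0:Add1,r1:5,r2:Mul1,r3:7,r4:Add2
c4: stall | r0:Add1,r1:5,r2:Mul1,r3:7,r4:Add2
c5: CDB Mul1=25; stall | r0:Add1,r1:5,r2:25,r3:7,r4:Add2
c6: stall | r0:Add1,r1:5,r2:25,r3:7,r4:Add2
c7: CDB Add1=30; issue SUB r4<-Add1 | r0:30,r1:5,r2:25,r3:7,r4:Add1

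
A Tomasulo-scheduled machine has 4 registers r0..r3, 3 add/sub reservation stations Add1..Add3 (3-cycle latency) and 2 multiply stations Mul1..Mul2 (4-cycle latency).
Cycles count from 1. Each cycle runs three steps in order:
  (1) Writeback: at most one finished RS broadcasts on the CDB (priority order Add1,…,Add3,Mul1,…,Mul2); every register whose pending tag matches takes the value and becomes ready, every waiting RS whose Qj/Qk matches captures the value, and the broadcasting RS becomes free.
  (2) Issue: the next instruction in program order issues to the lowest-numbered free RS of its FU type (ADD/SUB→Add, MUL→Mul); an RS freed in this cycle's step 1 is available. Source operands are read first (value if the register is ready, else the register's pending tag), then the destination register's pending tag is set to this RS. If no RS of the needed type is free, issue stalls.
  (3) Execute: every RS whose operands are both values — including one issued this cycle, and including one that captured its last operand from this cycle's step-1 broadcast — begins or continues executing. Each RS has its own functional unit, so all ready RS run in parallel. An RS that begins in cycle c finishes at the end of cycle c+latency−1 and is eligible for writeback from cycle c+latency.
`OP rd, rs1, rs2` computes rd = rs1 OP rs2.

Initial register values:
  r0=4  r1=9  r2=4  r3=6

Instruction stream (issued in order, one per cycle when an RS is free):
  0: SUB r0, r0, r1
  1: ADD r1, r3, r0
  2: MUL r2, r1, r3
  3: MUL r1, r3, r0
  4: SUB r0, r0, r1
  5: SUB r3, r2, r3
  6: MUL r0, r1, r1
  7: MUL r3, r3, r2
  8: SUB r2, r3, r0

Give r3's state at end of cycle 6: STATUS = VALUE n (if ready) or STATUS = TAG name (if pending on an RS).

STATUS = TAG Add3

c1: issue SUB r0<-Add1 | r0:Add1,r1:9,r2:4,r3:6
c2: issue ADD r1<-Add2 | r0:Add1,r1:Add2,r2:4,r3:6
c3: issue MUL r2<-Mul1 | r0:Add1,r1:Add2,r2:Mul1,r3:6
c4: CDB Add1=-5; issue MUL r1<-Mul2 | r0:-5,r1:Mul2,r2:Mul1,r3:6
c5: issue SUB r0<-Add1 | r0:Add1,r1:Mul2,r2:Mul1,r3:6
c6: issue SUB r3<-Add3 | r0:Add1,r1:Mul2,r2:Mul1,r3:Add3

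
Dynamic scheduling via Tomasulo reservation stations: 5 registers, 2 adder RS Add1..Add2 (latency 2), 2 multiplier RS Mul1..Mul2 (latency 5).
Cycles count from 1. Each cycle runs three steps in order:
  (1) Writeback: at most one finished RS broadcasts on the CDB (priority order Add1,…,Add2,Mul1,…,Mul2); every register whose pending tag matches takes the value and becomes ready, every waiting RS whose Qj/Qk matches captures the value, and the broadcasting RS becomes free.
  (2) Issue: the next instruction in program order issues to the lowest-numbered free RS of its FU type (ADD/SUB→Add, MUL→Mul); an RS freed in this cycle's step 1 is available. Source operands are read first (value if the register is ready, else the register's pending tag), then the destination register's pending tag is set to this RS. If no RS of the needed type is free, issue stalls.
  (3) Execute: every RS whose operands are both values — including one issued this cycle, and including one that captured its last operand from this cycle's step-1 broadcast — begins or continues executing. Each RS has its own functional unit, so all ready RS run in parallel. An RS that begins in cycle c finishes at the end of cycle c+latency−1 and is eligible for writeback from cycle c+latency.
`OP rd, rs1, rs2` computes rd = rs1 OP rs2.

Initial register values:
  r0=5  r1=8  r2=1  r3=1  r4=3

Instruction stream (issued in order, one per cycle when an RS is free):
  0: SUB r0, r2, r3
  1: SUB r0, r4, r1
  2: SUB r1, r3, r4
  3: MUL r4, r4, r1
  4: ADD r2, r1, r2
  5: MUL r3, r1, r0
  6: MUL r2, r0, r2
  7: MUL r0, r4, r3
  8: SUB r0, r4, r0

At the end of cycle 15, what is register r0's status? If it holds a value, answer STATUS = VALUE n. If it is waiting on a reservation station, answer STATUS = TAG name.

c1: issue SUB r0<-Add1 | r0:Add1,r1:8,r2:1,r3:1,r4:3
c2: issue SUB r0<-Add2 | r0:Add2,r1:8,r2:1,r3:1,r4:3
c3: CDB Add1=0; issue SUB r1<-Add1 | r0:Add2,r1:Add1,r2:1,r3:1,r4:3
c4: CDB Add2=-5; issue MUL r4<-Mul1 | r0:-5,r1:Add1,r2:1,r3:1,r4:Mul1
c5: CDB Add1=-2; issue ADD r2<-Add1 | r0:-5,r1:-2,r2:Add1,r3:1,r4:Mul1
c6: issue MUL r3<-Mul2 | r0:-5,r1:-2,r2:Add1,r3:Mul2,r4:Mul1
c7: CDB Add1=-1; stall | r0:-5,r1:-2,r2:-1,r3:Mul2,r4:Mul1
c8: stall | r0:-5,r1:-2,r2:-1,r3:Mul2,r4:Mul1
c9: stall | r0:-5,r1:-2,r2:-1,r3:Mul2,r4:Mul1
c10: CDB Mul1=-6; issue MUL r2<-Mul1 | r0:-5,r1:-2,r2:Mul1,r3:Mul2,r4:-6
c11: CDB Mul2=10; issue MUL r0<-Mul2 | r0:Mul2,r1:-2,r2:Mul1,r3:10,r4:-6
c12: issue SUB r0<-Add1 | r0:Add1,r1:-2,r2:Mul1,r3:10,r4:-6
c13: - | r0:Add1,r1:-2,r2:Mul1,r3:10,r4:-6
c14: - | r0:Add1,r1:-2,r2:Mul1,r3:10,r4:-6
c15: CDB Mul1=5 | r0:Add1,r1:-2,r2:5,r3:10,r4:-6

STATUS = TAG Add1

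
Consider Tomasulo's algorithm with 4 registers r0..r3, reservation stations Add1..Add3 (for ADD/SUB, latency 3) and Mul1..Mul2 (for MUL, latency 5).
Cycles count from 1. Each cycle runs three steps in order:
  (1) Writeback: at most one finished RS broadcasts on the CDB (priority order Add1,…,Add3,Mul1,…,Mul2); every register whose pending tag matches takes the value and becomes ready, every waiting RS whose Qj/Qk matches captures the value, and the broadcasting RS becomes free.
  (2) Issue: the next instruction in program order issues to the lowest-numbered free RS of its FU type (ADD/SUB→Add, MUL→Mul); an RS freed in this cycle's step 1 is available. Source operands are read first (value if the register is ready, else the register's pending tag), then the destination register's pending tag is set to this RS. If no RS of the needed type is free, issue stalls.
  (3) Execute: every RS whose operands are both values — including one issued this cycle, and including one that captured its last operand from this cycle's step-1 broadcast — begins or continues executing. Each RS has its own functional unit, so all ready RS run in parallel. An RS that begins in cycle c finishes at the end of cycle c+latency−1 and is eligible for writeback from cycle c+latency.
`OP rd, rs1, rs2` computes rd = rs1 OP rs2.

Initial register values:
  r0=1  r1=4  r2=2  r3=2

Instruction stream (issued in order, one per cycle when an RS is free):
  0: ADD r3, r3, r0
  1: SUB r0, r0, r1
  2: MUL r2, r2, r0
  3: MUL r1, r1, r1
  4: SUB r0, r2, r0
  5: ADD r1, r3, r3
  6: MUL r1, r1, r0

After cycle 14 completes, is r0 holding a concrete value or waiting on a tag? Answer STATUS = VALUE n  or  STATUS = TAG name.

STATUS = VALUE -3

cycle 1: issue ADD r3<-Add1 // r0:1,r1:4,r2:2,r3:Add1
cycle 2: issue SUB r0<-Add2 // r0:Add2,r1:4,r2:2,r3:Add1
cycle 3: issue MUL r2<-Mul1 // r0:Add2,r1:4,r2:Mul1,r3:Add1
cycle 4: CDB Add1=3; issue MUL r1<-Mul2 // r0:Add2,r1:Mul2,r2:Mul1,r3:3
cycle 5: CDB Add2=-3; issue SUB r0<-Add1 // r0:Add1,r1:Mul2,r2:Mul1,r3:3
cycle 6: issue ADD r1<-Add2 // r0:Add1,r1:Add2,r2:Mul1,r3:3
cycle 7: stall // r0:Add1,r1:Add2,r2:Mul1,r3:3
cycle 8: stall // r0:Add1,r1:Add2,r2:Mul1,r3:3
cycle 9: CDB Add2=6; stall // r0:Add1,r1:6,r2:Mul1,r3:3
cycle 10: CDB Mul1=-6; issue MUL r1<-Mul1 // r0:Add1,r1:Mul1,r2:-6,r3:3
cycle 11: CDB Mul2=16 // r0:Add1,r1:Mul1,r2:-6,r3:3
cycle 12: - // r0:Add1,r1:Mul1,r2:-6,r3:3
cycle 13: CDB Add1=-3 // r0:-3,r1:Mul1,r2:-6,r3:3
cycle 14: - // r0:-3,r1:Mul1,r2:-6,r3:3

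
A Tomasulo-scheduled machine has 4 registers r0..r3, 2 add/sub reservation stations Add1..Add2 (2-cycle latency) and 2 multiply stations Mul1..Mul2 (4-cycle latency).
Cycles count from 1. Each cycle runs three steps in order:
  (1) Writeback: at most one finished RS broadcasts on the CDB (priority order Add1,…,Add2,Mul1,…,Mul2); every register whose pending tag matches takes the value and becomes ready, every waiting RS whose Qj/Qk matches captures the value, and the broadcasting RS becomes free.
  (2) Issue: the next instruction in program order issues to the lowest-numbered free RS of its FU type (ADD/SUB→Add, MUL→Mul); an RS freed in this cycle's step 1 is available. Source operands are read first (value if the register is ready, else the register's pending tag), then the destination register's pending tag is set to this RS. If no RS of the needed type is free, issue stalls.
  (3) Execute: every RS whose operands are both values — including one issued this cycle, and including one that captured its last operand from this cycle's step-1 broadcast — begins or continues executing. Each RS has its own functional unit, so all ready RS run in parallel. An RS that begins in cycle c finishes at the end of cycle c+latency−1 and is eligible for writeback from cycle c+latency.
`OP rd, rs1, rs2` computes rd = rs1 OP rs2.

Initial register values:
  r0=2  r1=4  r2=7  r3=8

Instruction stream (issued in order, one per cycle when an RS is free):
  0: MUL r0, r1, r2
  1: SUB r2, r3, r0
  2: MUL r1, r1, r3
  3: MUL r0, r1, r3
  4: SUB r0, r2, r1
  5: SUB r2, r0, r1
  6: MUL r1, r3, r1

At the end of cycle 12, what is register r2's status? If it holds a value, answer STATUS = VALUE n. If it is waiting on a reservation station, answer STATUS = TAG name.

STATUS = VALUE -84

c1: issue MUL r0<-Mul1 | r0:Mul1,r1:4,r2:7,r3:8
c2: issue SUB r2<-Add1 | r0:Mul1,r1:4,r2:Add1,r3:8
c3: issue MUL r1<-Mul2 | r0:Mul1,r1:Mul2,r2:Add1,r3:8
c4: stall | r0:Mul1,r1:Mul2,r2:Add1,r3:8
c5: CDB Mul1=28; issue MUL r0<-Mul1 | r0:Mul1,r1:Mul2,r2:Add1,r3:8
c6: issue SUB r0<-Add2 | r0:Add2,r1:Mul2,r2:Add1,r3:8
c7: CDB Add1=-20; issue SUB r2<-Add1 | r0:Add2,r1:Mul2,r2:Add1,r3:8
c8: CDB Mul2=32; issue MUL r1<-Mul2 | r0:Add2,r1:Mul2,r2:Add1,r3:8
c9: - | r0:Add2,r1:Mul2,r2:Add1,r3:8
c10: CDB Add2=-52 | r0:-52,r1:Mul2,r2:Add1,r3:8
c11: - | r0:-52,r1:Mul2,r2:Add1,r3:8
c12: CDB Add1=-84 | r0:-52,r1:Mul2,r2:-84,r3:8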